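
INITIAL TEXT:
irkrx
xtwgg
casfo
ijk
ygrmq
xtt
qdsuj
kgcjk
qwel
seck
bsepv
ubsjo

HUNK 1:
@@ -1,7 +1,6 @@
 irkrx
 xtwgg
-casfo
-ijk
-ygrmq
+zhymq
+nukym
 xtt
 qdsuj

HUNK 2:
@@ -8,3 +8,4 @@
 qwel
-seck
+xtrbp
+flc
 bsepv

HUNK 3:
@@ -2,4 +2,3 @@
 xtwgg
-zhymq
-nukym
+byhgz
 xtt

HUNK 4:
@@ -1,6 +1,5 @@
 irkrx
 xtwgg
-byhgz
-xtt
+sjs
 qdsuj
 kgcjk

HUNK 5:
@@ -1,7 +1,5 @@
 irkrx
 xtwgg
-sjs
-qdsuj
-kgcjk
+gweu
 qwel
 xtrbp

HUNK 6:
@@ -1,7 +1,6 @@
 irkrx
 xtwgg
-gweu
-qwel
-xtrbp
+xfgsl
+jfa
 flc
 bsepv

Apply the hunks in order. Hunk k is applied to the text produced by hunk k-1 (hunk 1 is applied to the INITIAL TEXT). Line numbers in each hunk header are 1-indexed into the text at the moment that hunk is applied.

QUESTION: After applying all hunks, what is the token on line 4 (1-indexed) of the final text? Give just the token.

Hunk 1: at line 1 remove [casfo,ijk,ygrmq] add [zhymq,nukym] -> 11 lines: irkrx xtwgg zhymq nukym xtt qdsuj kgcjk qwel seck bsepv ubsjo
Hunk 2: at line 8 remove [seck] add [xtrbp,flc] -> 12 lines: irkrx xtwgg zhymq nukym xtt qdsuj kgcjk qwel xtrbp flc bsepv ubsjo
Hunk 3: at line 2 remove [zhymq,nukym] add [byhgz] -> 11 lines: irkrx xtwgg byhgz xtt qdsuj kgcjk qwel xtrbp flc bsepv ubsjo
Hunk 4: at line 1 remove [byhgz,xtt] add [sjs] -> 10 lines: irkrx xtwgg sjs qdsuj kgcjk qwel xtrbp flc bsepv ubsjo
Hunk 5: at line 1 remove [sjs,qdsuj,kgcjk] add [gweu] -> 8 lines: irkrx xtwgg gweu qwel xtrbp flc bsepv ubsjo
Hunk 6: at line 1 remove [gweu,qwel,xtrbp] add [xfgsl,jfa] -> 7 lines: irkrx xtwgg xfgsl jfa flc bsepv ubsjo
Final line 4: jfa

Answer: jfa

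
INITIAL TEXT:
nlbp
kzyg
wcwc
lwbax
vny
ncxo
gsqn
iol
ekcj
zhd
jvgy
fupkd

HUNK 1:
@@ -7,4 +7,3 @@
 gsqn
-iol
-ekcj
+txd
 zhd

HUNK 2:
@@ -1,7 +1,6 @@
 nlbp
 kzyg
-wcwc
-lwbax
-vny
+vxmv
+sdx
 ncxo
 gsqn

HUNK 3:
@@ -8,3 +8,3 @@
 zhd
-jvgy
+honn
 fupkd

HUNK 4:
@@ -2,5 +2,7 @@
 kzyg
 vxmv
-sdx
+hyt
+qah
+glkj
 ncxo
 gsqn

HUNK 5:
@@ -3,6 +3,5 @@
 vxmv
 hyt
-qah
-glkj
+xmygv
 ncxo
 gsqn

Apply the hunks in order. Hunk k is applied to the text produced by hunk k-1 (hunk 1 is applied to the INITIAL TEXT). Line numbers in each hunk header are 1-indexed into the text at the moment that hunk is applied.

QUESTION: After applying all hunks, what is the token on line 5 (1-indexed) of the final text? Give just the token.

Hunk 1: at line 7 remove [iol,ekcj] add [txd] -> 11 lines: nlbp kzyg wcwc lwbax vny ncxo gsqn txd zhd jvgy fupkd
Hunk 2: at line 1 remove [wcwc,lwbax,vny] add [vxmv,sdx] -> 10 lines: nlbp kzyg vxmv sdx ncxo gsqn txd zhd jvgy fupkd
Hunk 3: at line 8 remove [jvgy] add [honn] -> 10 lines: nlbp kzyg vxmv sdx ncxo gsqn txd zhd honn fupkd
Hunk 4: at line 2 remove [sdx] add [hyt,qah,glkj] -> 12 lines: nlbp kzyg vxmv hyt qah glkj ncxo gsqn txd zhd honn fupkd
Hunk 5: at line 3 remove [qah,glkj] add [xmygv] -> 11 lines: nlbp kzyg vxmv hyt xmygv ncxo gsqn txd zhd honn fupkd
Final line 5: xmygv

Answer: xmygv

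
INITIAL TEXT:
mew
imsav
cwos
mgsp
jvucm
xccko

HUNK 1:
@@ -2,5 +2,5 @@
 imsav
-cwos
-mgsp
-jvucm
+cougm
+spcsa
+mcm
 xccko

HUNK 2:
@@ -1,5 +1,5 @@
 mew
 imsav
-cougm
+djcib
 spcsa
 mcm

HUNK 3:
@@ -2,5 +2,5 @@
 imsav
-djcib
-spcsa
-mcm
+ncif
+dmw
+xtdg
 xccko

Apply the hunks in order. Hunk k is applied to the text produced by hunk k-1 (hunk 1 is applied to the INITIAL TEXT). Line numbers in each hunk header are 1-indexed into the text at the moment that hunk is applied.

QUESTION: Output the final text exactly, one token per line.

Hunk 1: at line 2 remove [cwos,mgsp,jvucm] add [cougm,spcsa,mcm] -> 6 lines: mew imsav cougm spcsa mcm xccko
Hunk 2: at line 1 remove [cougm] add [djcib] -> 6 lines: mew imsav djcib spcsa mcm xccko
Hunk 3: at line 2 remove [djcib,spcsa,mcm] add [ncif,dmw,xtdg] -> 6 lines: mew imsav ncif dmw xtdg xccko

Answer: mew
imsav
ncif
dmw
xtdg
xccko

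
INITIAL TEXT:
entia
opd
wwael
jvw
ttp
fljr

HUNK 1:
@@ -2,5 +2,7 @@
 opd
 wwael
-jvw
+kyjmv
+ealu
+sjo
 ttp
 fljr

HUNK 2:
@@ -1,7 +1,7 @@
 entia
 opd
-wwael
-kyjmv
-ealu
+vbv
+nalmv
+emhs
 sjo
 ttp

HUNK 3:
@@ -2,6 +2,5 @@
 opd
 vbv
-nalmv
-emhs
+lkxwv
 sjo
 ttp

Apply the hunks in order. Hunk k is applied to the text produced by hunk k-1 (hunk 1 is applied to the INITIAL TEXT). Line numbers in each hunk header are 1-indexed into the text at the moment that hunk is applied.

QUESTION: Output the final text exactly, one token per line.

Answer: entia
opd
vbv
lkxwv
sjo
ttp
fljr

Derivation:
Hunk 1: at line 2 remove [jvw] add [kyjmv,ealu,sjo] -> 8 lines: entia opd wwael kyjmv ealu sjo ttp fljr
Hunk 2: at line 1 remove [wwael,kyjmv,ealu] add [vbv,nalmv,emhs] -> 8 lines: entia opd vbv nalmv emhs sjo ttp fljr
Hunk 3: at line 2 remove [nalmv,emhs] add [lkxwv] -> 7 lines: entia opd vbv lkxwv sjo ttp fljr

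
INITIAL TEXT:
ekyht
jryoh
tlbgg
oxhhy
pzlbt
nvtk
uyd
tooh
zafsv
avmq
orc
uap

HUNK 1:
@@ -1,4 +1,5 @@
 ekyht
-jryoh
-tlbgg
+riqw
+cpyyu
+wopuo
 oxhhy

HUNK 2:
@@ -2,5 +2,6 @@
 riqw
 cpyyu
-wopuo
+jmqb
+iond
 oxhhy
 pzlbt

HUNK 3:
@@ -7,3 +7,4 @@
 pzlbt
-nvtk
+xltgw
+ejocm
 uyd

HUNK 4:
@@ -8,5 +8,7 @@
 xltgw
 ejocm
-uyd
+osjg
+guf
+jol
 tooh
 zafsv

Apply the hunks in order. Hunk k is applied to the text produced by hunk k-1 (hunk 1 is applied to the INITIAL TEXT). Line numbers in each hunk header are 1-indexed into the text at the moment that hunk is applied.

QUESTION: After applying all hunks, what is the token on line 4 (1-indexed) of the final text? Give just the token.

Hunk 1: at line 1 remove [jryoh,tlbgg] add [riqw,cpyyu,wopuo] -> 13 lines: ekyht riqw cpyyu wopuo oxhhy pzlbt nvtk uyd tooh zafsv avmq orc uap
Hunk 2: at line 2 remove [wopuo] add [jmqb,iond] -> 14 lines: ekyht riqw cpyyu jmqb iond oxhhy pzlbt nvtk uyd tooh zafsv avmq orc uap
Hunk 3: at line 7 remove [nvtk] add [xltgw,ejocm] -> 15 lines: ekyht riqw cpyyu jmqb iond oxhhy pzlbt xltgw ejocm uyd tooh zafsv avmq orc uap
Hunk 4: at line 8 remove [uyd] add [osjg,guf,jol] -> 17 lines: ekyht riqw cpyyu jmqb iond oxhhy pzlbt xltgw ejocm osjg guf jol tooh zafsv avmq orc uap
Final line 4: jmqb

Answer: jmqb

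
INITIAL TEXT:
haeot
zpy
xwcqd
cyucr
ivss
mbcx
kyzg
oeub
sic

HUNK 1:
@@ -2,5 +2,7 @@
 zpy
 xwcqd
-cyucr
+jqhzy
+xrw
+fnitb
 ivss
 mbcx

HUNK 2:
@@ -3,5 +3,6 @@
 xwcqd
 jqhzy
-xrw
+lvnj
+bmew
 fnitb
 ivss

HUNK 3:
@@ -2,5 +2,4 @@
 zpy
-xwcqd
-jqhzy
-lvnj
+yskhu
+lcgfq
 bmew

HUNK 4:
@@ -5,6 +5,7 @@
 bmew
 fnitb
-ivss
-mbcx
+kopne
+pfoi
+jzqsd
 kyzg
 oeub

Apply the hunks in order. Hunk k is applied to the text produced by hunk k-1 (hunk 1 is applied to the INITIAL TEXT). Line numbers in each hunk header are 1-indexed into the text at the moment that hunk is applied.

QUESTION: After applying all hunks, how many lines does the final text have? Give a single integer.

Hunk 1: at line 2 remove [cyucr] add [jqhzy,xrw,fnitb] -> 11 lines: haeot zpy xwcqd jqhzy xrw fnitb ivss mbcx kyzg oeub sic
Hunk 2: at line 3 remove [xrw] add [lvnj,bmew] -> 12 lines: haeot zpy xwcqd jqhzy lvnj bmew fnitb ivss mbcx kyzg oeub sic
Hunk 3: at line 2 remove [xwcqd,jqhzy,lvnj] add [yskhu,lcgfq] -> 11 lines: haeot zpy yskhu lcgfq bmew fnitb ivss mbcx kyzg oeub sic
Hunk 4: at line 5 remove [ivss,mbcx] add [kopne,pfoi,jzqsd] -> 12 lines: haeot zpy yskhu lcgfq bmew fnitb kopne pfoi jzqsd kyzg oeub sic
Final line count: 12

Answer: 12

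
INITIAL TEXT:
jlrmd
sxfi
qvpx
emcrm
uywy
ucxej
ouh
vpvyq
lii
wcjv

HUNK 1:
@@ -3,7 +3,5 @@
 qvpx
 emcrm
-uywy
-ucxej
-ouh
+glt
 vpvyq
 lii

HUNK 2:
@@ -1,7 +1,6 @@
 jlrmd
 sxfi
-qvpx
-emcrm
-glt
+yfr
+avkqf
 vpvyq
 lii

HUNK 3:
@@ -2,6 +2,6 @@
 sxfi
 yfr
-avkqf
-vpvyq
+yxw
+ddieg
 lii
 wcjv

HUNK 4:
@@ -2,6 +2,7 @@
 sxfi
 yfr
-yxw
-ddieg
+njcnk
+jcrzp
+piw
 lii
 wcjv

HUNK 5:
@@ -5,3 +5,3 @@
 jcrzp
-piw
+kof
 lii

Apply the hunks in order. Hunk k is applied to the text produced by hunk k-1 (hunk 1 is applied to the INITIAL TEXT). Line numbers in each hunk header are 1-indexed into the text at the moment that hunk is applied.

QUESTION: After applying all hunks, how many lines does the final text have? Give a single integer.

Hunk 1: at line 3 remove [uywy,ucxej,ouh] add [glt] -> 8 lines: jlrmd sxfi qvpx emcrm glt vpvyq lii wcjv
Hunk 2: at line 1 remove [qvpx,emcrm,glt] add [yfr,avkqf] -> 7 lines: jlrmd sxfi yfr avkqf vpvyq lii wcjv
Hunk 3: at line 2 remove [avkqf,vpvyq] add [yxw,ddieg] -> 7 lines: jlrmd sxfi yfr yxw ddieg lii wcjv
Hunk 4: at line 2 remove [yxw,ddieg] add [njcnk,jcrzp,piw] -> 8 lines: jlrmd sxfi yfr njcnk jcrzp piw lii wcjv
Hunk 5: at line 5 remove [piw] add [kof] -> 8 lines: jlrmd sxfi yfr njcnk jcrzp kof lii wcjv
Final line count: 8

Answer: 8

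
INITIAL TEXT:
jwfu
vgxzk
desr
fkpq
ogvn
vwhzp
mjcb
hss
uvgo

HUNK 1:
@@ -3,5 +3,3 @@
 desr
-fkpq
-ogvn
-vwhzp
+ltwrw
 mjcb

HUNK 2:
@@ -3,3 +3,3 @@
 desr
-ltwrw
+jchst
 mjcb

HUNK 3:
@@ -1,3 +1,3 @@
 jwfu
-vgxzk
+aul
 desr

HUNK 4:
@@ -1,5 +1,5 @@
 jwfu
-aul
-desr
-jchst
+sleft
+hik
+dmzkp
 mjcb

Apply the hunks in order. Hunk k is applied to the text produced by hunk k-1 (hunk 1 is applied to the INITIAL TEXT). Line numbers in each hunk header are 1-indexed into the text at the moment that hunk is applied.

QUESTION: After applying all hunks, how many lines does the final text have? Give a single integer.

Answer: 7

Derivation:
Hunk 1: at line 3 remove [fkpq,ogvn,vwhzp] add [ltwrw] -> 7 lines: jwfu vgxzk desr ltwrw mjcb hss uvgo
Hunk 2: at line 3 remove [ltwrw] add [jchst] -> 7 lines: jwfu vgxzk desr jchst mjcb hss uvgo
Hunk 3: at line 1 remove [vgxzk] add [aul] -> 7 lines: jwfu aul desr jchst mjcb hss uvgo
Hunk 4: at line 1 remove [aul,desr,jchst] add [sleft,hik,dmzkp] -> 7 lines: jwfu sleft hik dmzkp mjcb hss uvgo
Final line count: 7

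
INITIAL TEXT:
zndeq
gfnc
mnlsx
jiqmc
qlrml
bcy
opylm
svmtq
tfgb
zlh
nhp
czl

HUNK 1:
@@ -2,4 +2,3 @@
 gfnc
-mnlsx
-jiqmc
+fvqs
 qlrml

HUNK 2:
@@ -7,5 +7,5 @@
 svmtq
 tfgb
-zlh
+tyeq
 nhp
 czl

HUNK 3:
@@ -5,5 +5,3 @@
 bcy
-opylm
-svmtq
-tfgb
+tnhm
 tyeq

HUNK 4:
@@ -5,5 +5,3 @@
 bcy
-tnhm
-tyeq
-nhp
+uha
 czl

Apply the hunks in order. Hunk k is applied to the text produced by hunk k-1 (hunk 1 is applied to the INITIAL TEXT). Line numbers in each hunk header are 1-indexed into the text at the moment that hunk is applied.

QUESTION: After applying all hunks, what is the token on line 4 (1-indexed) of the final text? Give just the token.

Answer: qlrml

Derivation:
Hunk 1: at line 2 remove [mnlsx,jiqmc] add [fvqs] -> 11 lines: zndeq gfnc fvqs qlrml bcy opylm svmtq tfgb zlh nhp czl
Hunk 2: at line 7 remove [zlh] add [tyeq] -> 11 lines: zndeq gfnc fvqs qlrml bcy opylm svmtq tfgb tyeq nhp czl
Hunk 3: at line 5 remove [opylm,svmtq,tfgb] add [tnhm] -> 9 lines: zndeq gfnc fvqs qlrml bcy tnhm tyeq nhp czl
Hunk 4: at line 5 remove [tnhm,tyeq,nhp] add [uha] -> 7 lines: zndeq gfnc fvqs qlrml bcy uha czl
Final line 4: qlrml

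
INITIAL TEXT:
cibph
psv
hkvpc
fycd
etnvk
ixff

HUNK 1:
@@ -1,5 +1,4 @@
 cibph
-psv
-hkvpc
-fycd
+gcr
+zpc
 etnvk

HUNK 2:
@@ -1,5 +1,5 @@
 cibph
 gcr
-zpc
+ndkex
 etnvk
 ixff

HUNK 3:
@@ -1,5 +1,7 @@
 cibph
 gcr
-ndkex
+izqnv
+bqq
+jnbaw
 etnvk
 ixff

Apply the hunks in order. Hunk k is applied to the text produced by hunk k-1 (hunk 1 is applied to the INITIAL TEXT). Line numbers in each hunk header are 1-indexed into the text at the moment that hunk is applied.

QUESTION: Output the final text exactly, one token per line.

Answer: cibph
gcr
izqnv
bqq
jnbaw
etnvk
ixff

Derivation:
Hunk 1: at line 1 remove [psv,hkvpc,fycd] add [gcr,zpc] -> 5 lines: cibph gcr zpc etnvk ixff
Hunk 2: at line 1 remove [zpc] add [ndkex] -> 5 lines: cibph gcr ndkex etnvk ixff
Hunk 3: at line 1 remove [ndkex] add [izqnv,bqq,jnbaw] -> 7 lines: cibph gcr izqnv bqq jnbaw etnvk ixff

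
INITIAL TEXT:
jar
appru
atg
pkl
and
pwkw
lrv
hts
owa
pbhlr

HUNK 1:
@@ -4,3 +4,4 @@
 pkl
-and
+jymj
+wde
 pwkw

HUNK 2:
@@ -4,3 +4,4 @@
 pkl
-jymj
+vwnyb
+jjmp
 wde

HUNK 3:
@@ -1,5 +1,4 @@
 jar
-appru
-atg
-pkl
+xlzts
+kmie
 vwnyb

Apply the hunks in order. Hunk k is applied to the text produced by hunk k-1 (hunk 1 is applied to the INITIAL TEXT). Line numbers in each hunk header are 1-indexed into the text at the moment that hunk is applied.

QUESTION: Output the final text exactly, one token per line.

Hunk 1: at line 4 remove [and] add [jymj,wde] -> 11 lines: jar appru atg pkl jymj wde pwkw lrv hts owa pbhlr
Hunk 2: at line 4 remove [jymj] add [vwnyb,jjmp] -> 12 lines: jar appru atg pkl vwnyb jjmp wde pwkw lrv hts owa pbhlr
Hunk 3: at line 1 remove [appru,atg,pkl] add [xlzts,kmie] -> 11 lines: jar xlzts kmie vwnyb jjmp wde pwkw lrv hts owa pbhlr

Answer: jar
xlzts
kmie
vwnyb
jjmp
wde
pwkw
lrv
hts
owa
pbhlr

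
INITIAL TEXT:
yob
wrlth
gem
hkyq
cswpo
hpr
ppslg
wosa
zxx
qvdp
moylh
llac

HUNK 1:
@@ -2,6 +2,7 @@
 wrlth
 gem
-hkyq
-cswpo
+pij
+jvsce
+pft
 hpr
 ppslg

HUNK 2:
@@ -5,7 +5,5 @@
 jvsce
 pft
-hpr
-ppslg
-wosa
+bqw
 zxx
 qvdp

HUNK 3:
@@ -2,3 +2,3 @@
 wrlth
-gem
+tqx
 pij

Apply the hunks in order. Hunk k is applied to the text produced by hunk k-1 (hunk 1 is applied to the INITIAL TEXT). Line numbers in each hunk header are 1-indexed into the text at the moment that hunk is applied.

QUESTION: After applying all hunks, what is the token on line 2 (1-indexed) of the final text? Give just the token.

Hunk 1: at line 2 remove [hkyq,cswpo] add [pij,jvsce,pft] -> 13 lines: yob wrlth gem pij jvsce pft hpr ppslg wosa zxx qvdp moylh llac
Hunk 2: at line 5 remove [hpr,ppslg,wosa] add [bqw] -> 11 lines: yob wrlth gem pij jvsce pft bqw zxx qvdp moylh llac
Hunk 3: at line 2 remove [gem] add [tqx] -> 11 lines: yob wrlth tqx pij jvsce pft bqw zxx qvdp moylh llac
Final line 2: wrlth

Answer: wrlth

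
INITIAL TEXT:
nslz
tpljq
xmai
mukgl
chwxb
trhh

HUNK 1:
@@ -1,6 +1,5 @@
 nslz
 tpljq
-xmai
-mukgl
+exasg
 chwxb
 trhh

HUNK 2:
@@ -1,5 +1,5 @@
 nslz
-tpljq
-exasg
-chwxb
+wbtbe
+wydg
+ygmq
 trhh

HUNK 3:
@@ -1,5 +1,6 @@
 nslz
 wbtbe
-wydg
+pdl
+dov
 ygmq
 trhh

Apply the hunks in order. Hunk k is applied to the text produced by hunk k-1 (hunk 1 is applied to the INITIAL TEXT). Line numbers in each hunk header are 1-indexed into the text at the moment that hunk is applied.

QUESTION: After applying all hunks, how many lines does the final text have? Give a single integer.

Answer: 6

Derivation:
Hunk 1: at line 1 remove [xmai,mukgl] add [exasg] -> 5 lines: nslz tpljq exasg chwxb trhh
Hunk 2: at line 1 remove [tpljq,exasg,chwxb] add [wbtbe,wydg,ygmq] -> 5 lines: nslz wbtbe wydg ygmq trhh
Hunk 3: at line 1 remove [wydg] add [pdl,dov] -> 6 lines: nslz wbtbe pdl dov ygmq trhh
Final line count: 6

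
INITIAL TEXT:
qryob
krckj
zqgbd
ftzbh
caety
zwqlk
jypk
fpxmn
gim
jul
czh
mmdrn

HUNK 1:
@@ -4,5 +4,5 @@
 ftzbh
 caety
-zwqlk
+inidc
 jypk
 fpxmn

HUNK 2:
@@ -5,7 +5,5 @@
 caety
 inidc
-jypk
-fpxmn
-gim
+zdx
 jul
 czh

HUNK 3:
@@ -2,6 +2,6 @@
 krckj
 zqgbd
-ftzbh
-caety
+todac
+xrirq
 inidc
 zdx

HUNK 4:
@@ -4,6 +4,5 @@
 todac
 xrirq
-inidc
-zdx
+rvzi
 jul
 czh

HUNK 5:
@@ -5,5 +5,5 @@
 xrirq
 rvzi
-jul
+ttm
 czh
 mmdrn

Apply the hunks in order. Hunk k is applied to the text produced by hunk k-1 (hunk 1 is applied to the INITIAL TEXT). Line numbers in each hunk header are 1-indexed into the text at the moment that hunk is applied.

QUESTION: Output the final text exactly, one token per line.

Answer: qryob
krckj
zqgbd
todac
xrirq
rvzi
ttm
czh
mmdrn

Derivation:
Hunk 1: at line 4 remove [zwqlk] add [inidc] -> 12 lines: qryob krckj zqgbd ftzbh caety inidc jypk fpxmn gim jul czh mmdrn
Hunk 2: at line 5 remove [jypk,fpxmn,gim] add [zdx] -> 10 lines: qryob krckj zqgbd ftzbh caety inidc zdx jul czh mmdrn
Hunk 3: at line 2 remove [ftzbh,caety] add [todac,xrirq] -> 10 lines: qryob krckj zqgbd todac xrirq inidc zdx jul czh mmdrn
Hunk 4: at line 4 remove [inidc,zdx] add [rvzi] -> 9 lines: qryob krckj zqgbd todac xrirq rvzi jul czh mmdrn
Hunk 5: at line 5 remove [jul] add [ttm] -> 9 lines: qryob krckj zqgbd todac xrirq rvzi ttm czh mmdrn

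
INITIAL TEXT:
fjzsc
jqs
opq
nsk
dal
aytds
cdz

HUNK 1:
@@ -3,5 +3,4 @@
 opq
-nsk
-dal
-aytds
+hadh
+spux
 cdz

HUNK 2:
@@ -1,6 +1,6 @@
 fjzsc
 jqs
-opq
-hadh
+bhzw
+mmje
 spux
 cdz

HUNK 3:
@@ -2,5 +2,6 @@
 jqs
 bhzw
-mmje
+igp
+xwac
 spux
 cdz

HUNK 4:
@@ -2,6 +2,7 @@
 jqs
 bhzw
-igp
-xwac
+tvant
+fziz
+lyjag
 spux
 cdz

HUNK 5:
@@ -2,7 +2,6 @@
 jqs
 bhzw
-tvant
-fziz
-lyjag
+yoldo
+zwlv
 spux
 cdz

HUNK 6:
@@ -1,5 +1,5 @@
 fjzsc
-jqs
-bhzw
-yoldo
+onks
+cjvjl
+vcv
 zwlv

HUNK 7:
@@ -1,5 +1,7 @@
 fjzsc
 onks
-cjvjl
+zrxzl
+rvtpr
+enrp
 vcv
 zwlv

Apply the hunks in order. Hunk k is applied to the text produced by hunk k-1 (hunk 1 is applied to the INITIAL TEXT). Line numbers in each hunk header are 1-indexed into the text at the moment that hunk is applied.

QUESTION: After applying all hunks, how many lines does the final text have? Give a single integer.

Hunk 1: at line 3 remove [nsk,dal,aytds] add [hadh,spux] -> 6 lines: fjzsc jqs opq hadh spux cdz
Hunk 2: at line 1 remove [opq,hadh] add [bhzw,mmje] -> 6 lines: fjzsc jqs bhzw mmje spux cdz
Hunk 3: at line 2 remove [mmje] add [igp,xwac] -> 7 lines: fjzsc jqs bhzw igp xwac spux cdz
Hunk 4: at line 2 remove [igp,xwac] add [tvant,fziz,lyjag] -> 8 lines: fjzsc jqs bhzw tvant fziz lyjag spux cdz
Hunk 5: at line 2 remove [tvant,fziz,lyjag] add [yoldo,zwlv] -> 7 lines: fjzsc jqs bhzw yoldo zwlv spux cdz
Hunk 6: at line 1 remove [jqs,bhzw,yoldo] add [onks,cjvjl,vcv] -> 7 lines: fjzsc onks cjvjl vcv zwlv spux cdz
Hunk 7: at line 1 remove [cjvjl] add [zrxzl,rvtpr,enrp] -> 9 lines: fjzsc onks zrxzl rvtpr enrp vcv zwlv spux cdz
Final line count: 9

Answer: 9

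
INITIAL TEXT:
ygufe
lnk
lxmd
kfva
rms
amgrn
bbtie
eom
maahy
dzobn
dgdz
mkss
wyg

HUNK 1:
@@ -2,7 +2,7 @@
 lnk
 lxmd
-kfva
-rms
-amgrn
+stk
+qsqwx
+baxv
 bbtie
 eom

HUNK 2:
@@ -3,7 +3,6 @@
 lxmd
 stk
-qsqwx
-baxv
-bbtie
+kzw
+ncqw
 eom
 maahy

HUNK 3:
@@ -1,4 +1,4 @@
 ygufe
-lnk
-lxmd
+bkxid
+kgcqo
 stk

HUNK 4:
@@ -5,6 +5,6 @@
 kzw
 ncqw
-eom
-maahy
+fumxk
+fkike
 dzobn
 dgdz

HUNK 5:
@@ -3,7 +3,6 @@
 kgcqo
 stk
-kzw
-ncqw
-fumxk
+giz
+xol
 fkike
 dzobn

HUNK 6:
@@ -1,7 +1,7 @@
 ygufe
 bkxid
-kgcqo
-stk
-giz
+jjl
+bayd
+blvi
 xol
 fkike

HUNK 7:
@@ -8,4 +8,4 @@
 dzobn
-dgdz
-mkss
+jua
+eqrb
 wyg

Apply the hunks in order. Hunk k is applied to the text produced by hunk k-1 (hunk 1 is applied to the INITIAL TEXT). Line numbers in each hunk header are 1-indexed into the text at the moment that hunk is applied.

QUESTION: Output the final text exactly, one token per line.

Hunk 1: at line 2 remove [kfva,rms,amgrn] add [stk,qsqwx,baxv] -> 13 lines: ygufe lnk lxmd stk qsqwx baxv bbtie eom maahy dzobn dgdz mkss wyg
Hunk 2: at line 3 remove [qsqwx,baxv,bbtie] add [kzw,ncqw] -> 12 lines: ygufe lnk lxmd stk kzw ncqw eom maahy dzobn dgdz mkss wyg
Hunk 3: at line 1 remove [lnk,lxmd] add [bkxid,kgcqo] -> 12 lines: ygufe bkxid kgcqo stk kzw ncqw eom maahy dzobn dgdz mkss wyg
Hunk 4: at line 5 remove [eom,maahy] add [fumxk,fkike] -> 12 lines: ygufe bkxid kgcqo stk kzw ncqw fumxk fkike dzobn dgdz mkss wyg
Hunk 5: at line 3 remove [kzw,ncqw,fumxk] add [giz,xol] -> 11 lines: ygufe bkxid kgcqo stk giz xol fkike dzobn dgdz mkss wyg
Hunk 6: at line 1 remove [kgcqo,stk,giz] add [jjl,bayd,blvi] -> 11 lines: ygufe bkxid jjl bayd blvi xol fkike dzobn dgdz mkss wyg
Hunk 7: at line 8 remove [dgdz,mkss] add [jua,eqrb] -> 11 lines: ygufe bkxid jjl bayd blvi xol fkike dzobn jua eqrb wyg

Answer: ygufe
bkxid
jjl
bayd
blvi
xol
fkike
dzobn
jua
eqrb
wyg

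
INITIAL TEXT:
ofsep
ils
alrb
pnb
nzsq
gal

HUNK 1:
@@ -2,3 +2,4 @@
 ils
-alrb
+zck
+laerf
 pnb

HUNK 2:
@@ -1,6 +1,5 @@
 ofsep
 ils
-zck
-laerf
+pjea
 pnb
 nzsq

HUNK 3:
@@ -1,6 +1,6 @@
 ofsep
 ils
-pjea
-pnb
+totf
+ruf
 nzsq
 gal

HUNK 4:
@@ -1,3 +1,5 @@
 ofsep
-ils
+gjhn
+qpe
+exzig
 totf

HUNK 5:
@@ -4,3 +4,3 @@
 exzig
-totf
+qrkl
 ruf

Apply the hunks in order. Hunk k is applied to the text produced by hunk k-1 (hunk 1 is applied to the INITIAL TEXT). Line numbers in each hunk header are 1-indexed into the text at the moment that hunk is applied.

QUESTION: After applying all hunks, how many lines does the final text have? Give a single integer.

Answer: 8

Derivation:
Hunk 1: at line 2 remove [alrb] add [zck,laerf] -> 7 lines: ofsep ils zck laerf pnb nzsq gal
Hunk 2: at line 1 remove [zck,laerf] add [pjea] -> 6 lines: ofsep ils pjea pnb nzsq gal
Hunk 3: at line 1 remove [pjea,pnb] add [totf,ruf] -> 6 lines: ofsep ils totf ruf nzsq gal
Hunk 4: at line 1 remove [ils] add [gjhn,qpe,exzig] -> 8 lines: ofsep gjhn qpe exzig totf ruf nzsq gal
Hunk 5: at line 4 remove [totf] add [qrkl] -> 8 lines: ofsep gjhn qpe exzig qrkl ruf nzsq gal
Final line count: 8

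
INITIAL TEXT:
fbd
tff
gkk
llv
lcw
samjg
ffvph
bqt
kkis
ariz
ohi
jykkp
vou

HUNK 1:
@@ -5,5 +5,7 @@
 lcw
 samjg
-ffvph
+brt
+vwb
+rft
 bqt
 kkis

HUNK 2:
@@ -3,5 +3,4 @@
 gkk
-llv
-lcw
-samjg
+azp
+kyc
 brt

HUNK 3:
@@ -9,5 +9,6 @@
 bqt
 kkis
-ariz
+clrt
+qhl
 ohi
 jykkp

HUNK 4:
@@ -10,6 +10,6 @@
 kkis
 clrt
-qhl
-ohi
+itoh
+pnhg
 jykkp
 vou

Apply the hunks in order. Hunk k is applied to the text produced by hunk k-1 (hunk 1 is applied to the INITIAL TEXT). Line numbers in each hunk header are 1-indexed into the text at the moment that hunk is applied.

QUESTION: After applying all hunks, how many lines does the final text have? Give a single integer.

Answer: 15

Derivation:
Hunk 1: at line 5 remove [ffvph] add [brt,vwb,rft] -> 15 lines: fbd tff gkk llv lcw samjg brt vwb rft bqt kkis ariz ohi jykkp vou
Hunk 2: at line 3 remove [llv,lcw,samjg] add [azp,kyc] -> 14 lines: fbd tff gkk azp kyc brt vwb rft bqt kkis ariz ohi jykkp vou
Hunk 3: at line 9 remove [ariz] add [clrt,qhl] -> 15 lines: fbd tff gkk azp kyc brt vwb rft bqt kkis clrt qhl ohi jykkp vou
Hunk 4: at line 10 remove [qhl,ohi] add [itoh,pnhg] -> 15 lines: fbd tff gkk azp kyc brt vwb rft bqt kkis clrt itoh pnhg jykkp vou
Final line count: 15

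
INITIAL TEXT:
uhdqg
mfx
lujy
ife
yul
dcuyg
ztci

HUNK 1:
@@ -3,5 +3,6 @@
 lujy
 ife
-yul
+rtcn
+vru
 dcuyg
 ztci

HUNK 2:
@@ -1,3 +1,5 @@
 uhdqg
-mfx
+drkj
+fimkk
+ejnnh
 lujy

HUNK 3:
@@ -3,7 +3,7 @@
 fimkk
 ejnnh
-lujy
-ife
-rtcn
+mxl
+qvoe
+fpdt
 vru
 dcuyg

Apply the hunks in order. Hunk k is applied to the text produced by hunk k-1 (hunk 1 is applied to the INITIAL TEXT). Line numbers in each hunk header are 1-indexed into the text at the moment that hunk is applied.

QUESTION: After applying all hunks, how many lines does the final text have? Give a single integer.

Answer: 10

Derivation:
Hunk 1: at line 3 remove [yul] add [rtcn,vru] -> 8 lines: uhdqg mfx lujy ife rtcn vru dcuyg ztci
Hunk 2: at line 1 remove [mfx] add [drkj,fimkk,ejnnh] -> 10 lines: uhdqg drkj fimkk ejnnh lujy ife rtcn vru dcuyg ztci
Hunk 3: at line 3 remove [lujy,ife,rtcn] add [mxl,qvoe,fpdt] -> 10 lines: uhdqg drkj fimkk ejnnh mxl qvoe fpdt vru dcuyg ztci
Final line count: 10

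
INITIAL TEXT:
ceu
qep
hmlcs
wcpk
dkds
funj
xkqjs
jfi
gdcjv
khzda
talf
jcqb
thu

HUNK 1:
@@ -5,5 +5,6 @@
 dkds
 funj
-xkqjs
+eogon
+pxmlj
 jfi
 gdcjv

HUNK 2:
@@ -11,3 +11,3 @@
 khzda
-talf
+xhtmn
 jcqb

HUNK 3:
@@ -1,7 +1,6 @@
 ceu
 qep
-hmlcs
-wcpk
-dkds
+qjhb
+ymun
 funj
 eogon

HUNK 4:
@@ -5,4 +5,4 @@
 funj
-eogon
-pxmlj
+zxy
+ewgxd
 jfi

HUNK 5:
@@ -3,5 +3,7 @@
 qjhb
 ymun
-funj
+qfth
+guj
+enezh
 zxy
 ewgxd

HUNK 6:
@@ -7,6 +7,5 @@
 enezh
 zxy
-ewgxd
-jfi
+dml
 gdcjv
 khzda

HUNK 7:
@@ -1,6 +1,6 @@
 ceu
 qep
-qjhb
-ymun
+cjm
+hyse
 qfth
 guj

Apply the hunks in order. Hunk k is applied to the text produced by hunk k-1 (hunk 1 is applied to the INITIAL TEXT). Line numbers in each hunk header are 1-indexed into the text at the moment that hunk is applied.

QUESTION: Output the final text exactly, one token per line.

Hunk 1: at line 5 remove [xkqjs] add [eogon,pxmlj] -> 14 lines: ceu qep hmlcs wcpk dkds funj eogon pxmlj jfi gdcjv khzda talf jcqb thu
Hunk 2: at line 11 remove [talf] add [xhtmn] -> 14 lines: ceu qep hmlcs wcpk dkds funj eogon pxmlj jfi gdcjv khzda xhtmn jcqb thu
Hunk 3: at line 1 remove [hmlcs,wcpk,dkds] add [qjhb,ymun] -> 13 lines: ceu qep qjhb ymun funj eogon pxmlj jfi gdcjv khzda xhtmn jcqb thu
Hunk 4: at line 5 remove [eogon,pxmlj] add [zxy,ewgxd] -> 13 lines: ceu qep qjhb ymun funj zxy ewgxd jfi gdcjv khzda xhtmn jcqb thu
Hunk 5: at line 3 remove [funj] add [qfth,guj,enezh] -> 15 lines: ceu qep qjhb ymun qfth guj enezh zxy ewgxd jfi gdcjv khzda xhtmn jcqb thu
Hunk 6: at line 7 remove [ewgxd,jfi] add [dml] -> 14 lines: ceu qep qjhb ymun qfth guj enezh zxy dml gdcjv khzda xhtmn jcqb thu
Hunk 7: at line 1 remove [qjhb,ymun] add [cjm,hyse] -> 14 lines: ceu qep cjm hyse qfth guj enezh zxy dml gdcjv khzda xhtmn jcqb thu

Answer: ceu
qep
cjm
hyse
qfth
guj
enezh
zxy
dml
gdcjv
khzda
xhtmn
jcqb
thu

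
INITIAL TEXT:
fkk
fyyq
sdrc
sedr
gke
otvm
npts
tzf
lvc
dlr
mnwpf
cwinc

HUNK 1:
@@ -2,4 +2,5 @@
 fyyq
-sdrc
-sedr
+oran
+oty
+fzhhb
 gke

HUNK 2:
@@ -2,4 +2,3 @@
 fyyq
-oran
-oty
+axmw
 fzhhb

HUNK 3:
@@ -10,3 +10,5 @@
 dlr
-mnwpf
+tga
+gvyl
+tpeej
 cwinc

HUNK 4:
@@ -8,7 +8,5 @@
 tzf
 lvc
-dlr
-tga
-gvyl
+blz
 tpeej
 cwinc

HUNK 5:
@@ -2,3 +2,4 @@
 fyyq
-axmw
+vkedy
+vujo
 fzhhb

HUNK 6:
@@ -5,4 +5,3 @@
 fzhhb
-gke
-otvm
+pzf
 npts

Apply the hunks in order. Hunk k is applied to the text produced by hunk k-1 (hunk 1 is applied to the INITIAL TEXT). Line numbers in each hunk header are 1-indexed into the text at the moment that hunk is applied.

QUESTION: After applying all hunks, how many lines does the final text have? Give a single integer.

Answer: 12

Derivation:
Hunk 1: at line 2 remove [sdrc,sedr] add [oran,oty,fzhhb] -> 13 lines: fkk fyyq oran oty fzhhb gke otvm npts tzf lvc dlr mnwpf cwinc
Hunk 2: at line 2 remove [oran,oty] add [axmw] -> 12 lines: fkk fyyq axmw fzhhb gke otvm npts tzf lvc dlr mnwpf cwinc
Hunk 3: at line 10 remove [mnwpf] add [tga,gvyl,tpeej] -> 14 lines: fkk fyyq axmw fzhhb gke otvm npts tzf lvc dlr tga gvyl tpeej cwinc
Hunk 4: at line 8 remove [dlr,tga,gvyl] add [blz] -> 12 lines: fkk fyyq axmw fzhhb gke otvm npts tzf lvc blz tpeej cwinc
Hunk 5: at line 2 remove [axmw] add [vkedy,vujo] -> 13 lines: fkk fyyq vkedy vujo fzhhb gke otvm npts tzf lvc blz tpeej cwinc
Hunk 6: at line 5 remove [gke,otvm] add [pzf] -> 12 lines: fkk fyyq vkedy vujo fzhhb pzf npts tzf lvc blz tpeej cwinc
Final line count: 12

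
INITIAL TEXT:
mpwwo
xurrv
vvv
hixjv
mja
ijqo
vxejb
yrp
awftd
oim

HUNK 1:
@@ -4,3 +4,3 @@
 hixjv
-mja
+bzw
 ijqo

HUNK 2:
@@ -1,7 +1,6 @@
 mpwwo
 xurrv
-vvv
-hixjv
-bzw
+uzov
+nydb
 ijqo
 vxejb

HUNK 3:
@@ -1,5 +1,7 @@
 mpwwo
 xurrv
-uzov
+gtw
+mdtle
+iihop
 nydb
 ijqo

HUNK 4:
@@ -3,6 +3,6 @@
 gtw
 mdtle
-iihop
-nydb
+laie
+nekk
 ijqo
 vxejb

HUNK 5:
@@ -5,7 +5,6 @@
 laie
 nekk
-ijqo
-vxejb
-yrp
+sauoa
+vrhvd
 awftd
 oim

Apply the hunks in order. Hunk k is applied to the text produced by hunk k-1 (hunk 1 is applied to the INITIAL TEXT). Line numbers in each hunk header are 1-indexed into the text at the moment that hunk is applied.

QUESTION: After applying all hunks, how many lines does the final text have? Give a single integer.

Answer: 10

Derivation:
Hunk 1: at line 4 remove [mja] add [bzw] -> 10 lines: mpwwo xurrv vvv hixjv bzw ijqo vxejb yrp awftd oim
Hunk 2: at line 1 remove [vvv,hixjv,bzw] add [uzov,nydb] -> 9 lines: mpwwo xurrv uzov nydb ijqo vxejb yrp awftd oim
Hunk 3: at line 1 remove [uzov] add [gtw,mdtle,iihop] -> 11 lines: mpwwo xurrv gtw mdtle iihop nydb ijqo vxejb yrp awftd oim
Hunk 4: at line 3 remove [iihop,nydb] add [laie,nekk] -> 11 lines: mpwwo xurrv gtw mdtle laie nekk ijqo vxejb yrp awftd oim
Hunk 5: at line 5 remove [ijqo,vxejb,yrp] add [sauoa,vrhvd] -> 10 lines: mpwwo xurrv gtw mdtle laie nekk sauoa vrhvd awftd oim
Final line count: 10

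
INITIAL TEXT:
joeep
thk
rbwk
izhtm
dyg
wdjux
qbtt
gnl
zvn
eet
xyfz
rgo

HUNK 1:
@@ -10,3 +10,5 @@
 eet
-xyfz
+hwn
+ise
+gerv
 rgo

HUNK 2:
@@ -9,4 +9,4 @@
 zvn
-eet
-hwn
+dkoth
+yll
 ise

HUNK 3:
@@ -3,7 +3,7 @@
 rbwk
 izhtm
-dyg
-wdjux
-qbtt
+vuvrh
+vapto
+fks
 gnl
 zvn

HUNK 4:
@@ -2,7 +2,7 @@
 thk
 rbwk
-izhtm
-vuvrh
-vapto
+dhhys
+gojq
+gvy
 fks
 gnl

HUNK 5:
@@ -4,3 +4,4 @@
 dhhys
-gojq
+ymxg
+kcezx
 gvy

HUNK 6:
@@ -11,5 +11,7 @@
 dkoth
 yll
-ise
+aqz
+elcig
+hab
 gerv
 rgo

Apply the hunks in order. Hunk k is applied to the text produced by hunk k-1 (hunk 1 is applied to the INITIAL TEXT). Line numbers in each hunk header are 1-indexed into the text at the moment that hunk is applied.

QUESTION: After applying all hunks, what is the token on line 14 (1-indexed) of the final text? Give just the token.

Answer: elcig

Derivation:
Hunk 1: at line 10 remove [xyfz] add [hwn,ise,gerv] -> 14 lines: joeep thk rbwk izhtm dyg wdjux qbtt gnl zvn eet hwn ise gerv rgo
Hunk 2: at line 9 remove [eet,hwn] add [dkoth,yll] -> 14 lines: joeep thk rbwk izhtm dyg wdjux qbtt gnl zvn dkoth yll ise gerv rgo
Hunk 3: at line 3 remove [dyg,wdjux,qbtt] add [vuvrh,vapto,fks] -> 14 lines: joeep thk rbwk izhtm vuvrh vapto fks gnl zvn dkoth yll ise gerv rgo
Hunk 4: at line 2 remove [izhtm,vuvrh,vapto] add [dhhys,gojq,gvy] -> 14 lines: joeep thk rbwk dhhys gojq gvy fks gnl zvn dkoth yll ise gerv rgo
Hunk 5: at line 4 remove [gojq] add [ymxg,kcezx] -> 15 lines: joeep thk rbwk dhhys ymxg kcezx gvy fks gnl zvn dkoth yll ise gerv rgo
Hunk 6: at line 11 remove [ise] add [aqz,elcig,hab] -> 17 lines: joeep thk rbwk dhhys ymxg kcezx gvy fks gnl zvn dkoth yll aqz elcig hab gerv rgo
Final line 14: elcig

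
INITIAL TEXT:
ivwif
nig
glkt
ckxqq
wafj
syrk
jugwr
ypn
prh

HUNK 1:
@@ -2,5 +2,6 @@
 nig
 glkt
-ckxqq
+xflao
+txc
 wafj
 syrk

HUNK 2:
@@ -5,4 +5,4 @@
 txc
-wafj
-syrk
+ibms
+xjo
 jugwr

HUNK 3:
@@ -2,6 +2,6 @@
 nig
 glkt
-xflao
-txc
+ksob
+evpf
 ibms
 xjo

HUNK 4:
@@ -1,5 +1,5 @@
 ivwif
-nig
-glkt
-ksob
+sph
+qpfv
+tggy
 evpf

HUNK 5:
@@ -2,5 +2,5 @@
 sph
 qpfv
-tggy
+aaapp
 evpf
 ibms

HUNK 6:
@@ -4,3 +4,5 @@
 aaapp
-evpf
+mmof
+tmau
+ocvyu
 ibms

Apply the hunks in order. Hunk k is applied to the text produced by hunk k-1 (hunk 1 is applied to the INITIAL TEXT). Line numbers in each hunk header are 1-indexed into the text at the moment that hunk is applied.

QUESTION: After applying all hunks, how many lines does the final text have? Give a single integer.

Answer: 12

Derivation:
Hunk 1: at line 2 remove [ckxqq] add [xflao,txc] -> 10 lines: ivwif nig glkt xflao txc wafj syrk jugwr ypn prh
Hunk 2: at line 5 remove [wafj,syrk] add [ibms,xjo] -> 10 lines: ivwif nig glkt xflao txc ibms xjo jugwr ypn prh
Hunk 3: at line 2 remove [xflao,txc] add [ksob,evpf] -> 10 lines: ivwif nig glkt ksob evpf ibms xjo jugwr ypn prh
Hunk 4: at line 1 remove [nig,glkt,ksob] add [sph,qpfv,tggy] -> 10 lines: ivwif sph qpfv tggy evpf ibms xjo jugwr ypn prh
Hunk 5: at line 2 remove [tggy] add [aaapp] -> 10 lines: ivwif sph qpfv aaapp evpf ibms xjo jugwr ypn prh
Hunk 6: at line 4 remove [evpf] add [mmof,tmau,ocvyu] -> 12 lines: ivwif sph qpfv aaapp mmof tmau ocvyu ibms xjo jugwr ypn prh
Final line count: 12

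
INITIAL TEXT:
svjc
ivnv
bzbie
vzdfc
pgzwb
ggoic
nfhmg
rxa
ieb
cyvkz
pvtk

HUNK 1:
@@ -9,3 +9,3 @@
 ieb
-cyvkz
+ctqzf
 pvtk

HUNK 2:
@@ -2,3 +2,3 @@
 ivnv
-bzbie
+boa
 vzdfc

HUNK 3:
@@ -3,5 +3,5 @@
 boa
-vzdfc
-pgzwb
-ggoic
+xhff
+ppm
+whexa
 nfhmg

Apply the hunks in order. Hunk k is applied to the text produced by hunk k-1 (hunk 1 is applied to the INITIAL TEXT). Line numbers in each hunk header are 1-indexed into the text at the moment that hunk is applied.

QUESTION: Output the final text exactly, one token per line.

Hunk 1: at line 9 remove [cyvkz] add [ctqzf] -> 11 lines: svjc ivnv bzbie vzdfc pgzwb ggoic nfhmg rxa ieb ctqzf pvtk
Hunk 2: at line 2 remove [bzbie] add [boa] -> 11 lines: svjc ivnv boa vzdfc pgzwb ggoic nfhmg rxa ieb ctqzf pvtk
Hunk 3: at line 3 remove [vzdfc,pgzwb,ggoic] add [xhff,ppm,whexa] -> 11 lines: svjc ivnv boa xhff ppm whexa nfhmg rxa ieb ctqzf pvtk

Answer: svjc
ivnv
boa
xhff
ppm
whexa
nfhmg
rxa
ieb
ctqzf
pvtk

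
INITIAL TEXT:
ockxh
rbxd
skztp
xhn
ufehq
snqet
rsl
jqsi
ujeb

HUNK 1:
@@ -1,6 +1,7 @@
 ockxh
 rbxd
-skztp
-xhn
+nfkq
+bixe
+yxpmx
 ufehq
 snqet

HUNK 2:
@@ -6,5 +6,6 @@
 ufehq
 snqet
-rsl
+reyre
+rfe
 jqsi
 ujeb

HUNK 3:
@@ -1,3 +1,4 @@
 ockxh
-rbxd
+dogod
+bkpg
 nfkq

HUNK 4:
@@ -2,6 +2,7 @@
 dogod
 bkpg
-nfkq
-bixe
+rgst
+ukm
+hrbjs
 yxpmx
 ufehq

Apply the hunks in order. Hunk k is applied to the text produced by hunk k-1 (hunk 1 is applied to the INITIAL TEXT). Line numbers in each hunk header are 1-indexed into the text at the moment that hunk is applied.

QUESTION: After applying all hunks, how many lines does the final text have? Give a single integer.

Answer: 13

Derivation:
Hunk 1: at line 1 remove [skztp,xhn] add [nfkq,bixe,yxpmx] -> 10 lines: ockxh rbxd nfkq bixe yxpmx ufehq snqet rsl jqsi ujeb
Hunk 2: at line 6 remove [rsl] add [reyre,rfe] -> 11 lines: ockxh rbxd nfkq bixe yxpmx ufehq snqet reyre rfe jqsi ujeb
Hunk 3: at line 1 remove [rbxd] add [dogod,bkpg] -> 12 lines: ockxh dogod bkpg nfkq bixe yxpmx ufehq snqet reyre rfe jqsi ujeb
Hunk 4: at line 2 remove [nfkq,bixe] add [rgst,ukm,hrbjs] -> 13 lines: ockxh dogod bkpg rgst ukm hrbjs yxpmx ufehq snqet reyre rfe jqsi ujeb
Final line count: 13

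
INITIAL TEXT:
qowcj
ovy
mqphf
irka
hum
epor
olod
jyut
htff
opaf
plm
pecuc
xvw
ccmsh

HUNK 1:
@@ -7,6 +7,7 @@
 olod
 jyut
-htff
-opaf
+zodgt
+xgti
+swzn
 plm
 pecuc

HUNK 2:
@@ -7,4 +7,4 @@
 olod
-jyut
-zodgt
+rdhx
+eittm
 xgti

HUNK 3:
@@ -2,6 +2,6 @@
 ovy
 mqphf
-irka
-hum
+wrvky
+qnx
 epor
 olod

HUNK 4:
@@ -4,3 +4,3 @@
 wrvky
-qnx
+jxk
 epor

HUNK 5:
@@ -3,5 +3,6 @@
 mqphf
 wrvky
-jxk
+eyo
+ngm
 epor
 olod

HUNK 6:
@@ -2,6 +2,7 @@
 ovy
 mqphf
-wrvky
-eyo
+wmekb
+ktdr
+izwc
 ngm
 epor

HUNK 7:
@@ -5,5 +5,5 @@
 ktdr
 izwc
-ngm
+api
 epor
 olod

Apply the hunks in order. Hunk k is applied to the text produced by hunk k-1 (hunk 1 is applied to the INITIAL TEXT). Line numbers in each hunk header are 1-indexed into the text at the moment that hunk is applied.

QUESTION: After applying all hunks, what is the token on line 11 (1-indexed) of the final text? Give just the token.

Answer: eittm

Derivation:
Hunk 1: at line 7 remove [htff,opaf] add [zodgt,xgti,swzn] -> 15 lines: qowcj ovy mqphf irka hum epor olod jyut zodgt xgti swzn plm pecuc xvw ccmsh
Hunk 2: at line 7 remove [jyut,zodgt] add [rdhx,eittm] -> 15 lines: qowcj ovy mqphf irka hum epor olod rdhx eittm xgti swzn plm pecuc xvw ccmsh
Hunk 3: at line 2 remove [irka,hum] add [wrvky,qnx] -> 15 lines: qowcj ovy mqphf wrvky qnx epor olod rdhx eittm xgti swzn plm pecuc xvw ccmsh
Hunk 4: at line 4 remove [qnx] add [jxk] -> 15 lines: qowcj ovy mqphf wrvky jxk epor olod rdhx eittm xgti swzn plm pecuc xvw ccmsh
Hunk 5: at line 3 remove [jxk] add [eyo,ngm] -> 16 lines: qowcj ovy mqphf wrvky eyo ngm epor olod rdhx eittm xgti swzn plm pecuc xvw ccmsh
Hunk 6: at line 2 remove [wrvky,eyo] add [wmekb,ktdr,izwc] -> 17 lines: qowcj ovy mqphf wmekb ktdr izwc ngm epor olod rdhx eittm xgti swzn plm pecuc xvw ccmsh
Hunk 7: at line 5 remove [ngm] add [api] -> 17 lines: qowcj ovy mqphf wmekb ktdr izwc api epor olod rdhx eittm xgti swzn plm pecuc xvw ccmsh
Final line 11: eittm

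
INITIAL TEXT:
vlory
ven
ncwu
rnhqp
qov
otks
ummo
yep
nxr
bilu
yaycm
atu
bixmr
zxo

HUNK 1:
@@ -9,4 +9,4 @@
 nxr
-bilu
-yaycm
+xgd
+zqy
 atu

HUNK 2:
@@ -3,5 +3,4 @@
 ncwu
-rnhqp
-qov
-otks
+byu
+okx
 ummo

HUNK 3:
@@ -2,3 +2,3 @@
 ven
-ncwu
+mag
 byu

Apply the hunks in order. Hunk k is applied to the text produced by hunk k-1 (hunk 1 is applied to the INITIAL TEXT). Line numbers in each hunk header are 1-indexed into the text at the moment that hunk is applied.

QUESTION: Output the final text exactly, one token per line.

Hunk 1: at line 9 remove [bilu,yaycm] add [xgd,zqy] -> 14 lines: vlory ven ncwu rnhqp qov otks ummo yep nxr xgd zqy atu bixmr zxo
Hunk 2: at line 3 remove [rnhqp,qov,otks] add [byu,okx] -> 13 lines: vlory ven ncwu byu okx ummo yep nxr xgd zqy atu bixmr zxo
Hunk 3: at line 2 remove [ncwu] add [mag] -> 13 lines: vlory ven mag byu okx ummo yep nxr xgd zqy atu bixmr zxo

Answer: vlory
ven
mag
byu
okx
ummo
yep
nxr
xgd
zqy
atu
bixmr
zxo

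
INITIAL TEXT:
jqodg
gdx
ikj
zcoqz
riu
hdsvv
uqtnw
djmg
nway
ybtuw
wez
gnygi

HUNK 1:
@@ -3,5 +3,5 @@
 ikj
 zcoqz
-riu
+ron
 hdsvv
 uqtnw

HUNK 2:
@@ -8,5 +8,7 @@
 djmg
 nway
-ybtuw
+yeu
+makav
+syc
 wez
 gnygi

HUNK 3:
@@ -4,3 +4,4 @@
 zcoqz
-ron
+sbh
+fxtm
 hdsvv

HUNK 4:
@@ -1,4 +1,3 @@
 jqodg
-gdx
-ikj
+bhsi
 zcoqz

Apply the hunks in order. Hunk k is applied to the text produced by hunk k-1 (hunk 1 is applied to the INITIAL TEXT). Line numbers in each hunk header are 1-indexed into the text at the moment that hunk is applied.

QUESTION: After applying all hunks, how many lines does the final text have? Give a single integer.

Answer: 14

Derivation:
Hunk 1: at line 3 remove [riu] add [ron] -> 12 lines: jqodg gdx ikj zcoqz ron hdsvv uqtnw djmg nway ybtuw wez gnygi
Hunk 2: at line 8 remove [ybtuw] add [yeu,makav,syc] -> 14 lines: jqodg gdx ikj zcoqz ron hdsvv uqtnw djmg nway yeu makav syc wez gnygi
Hunk 3: at line 4 remove [ron] add [sbh,fxtm] -> 15 lines: jqodg gdx ikj zcoqz sbh fxtm hdsvv uqtnw djmg nway yeu makav syc wez gnygi
Hunk 4: at line 1 remove [gdx,ikj] add [bhsi] -> 14 lines: jqodg bhsi zcoqz sbh fxtm hdsvv uqtnw djmg nway yeu makav syc wez gnygi
Final line count: 14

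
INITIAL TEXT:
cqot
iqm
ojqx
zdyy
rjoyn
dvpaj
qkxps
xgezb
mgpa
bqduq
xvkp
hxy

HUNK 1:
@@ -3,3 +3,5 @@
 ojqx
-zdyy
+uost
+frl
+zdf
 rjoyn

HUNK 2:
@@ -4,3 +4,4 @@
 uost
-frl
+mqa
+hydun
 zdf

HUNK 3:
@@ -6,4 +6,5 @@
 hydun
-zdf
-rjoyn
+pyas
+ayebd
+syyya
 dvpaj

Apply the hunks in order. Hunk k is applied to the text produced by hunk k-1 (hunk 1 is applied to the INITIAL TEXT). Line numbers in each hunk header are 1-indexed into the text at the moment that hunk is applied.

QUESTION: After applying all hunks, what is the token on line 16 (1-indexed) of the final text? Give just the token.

Answer: hxy

Derivation:
Hunk 1: at line 3 remove [zdyy] add [uost,frl,zdf] -> 14 lines: cqot iqm ojqx uost frl zdf rjoyn dvpaj qkxps xgezb mgpa bqduq xvkp hxy
Hunk 2: at line 4 remove [frl] add [mqa,hydun] -> 15 lines: cqot iqm ojqx uost mqa hydun zdf rjoyn dvpaj qkxps xgezb mgpa bqduq xvkp hxy
Hunk 3: at line 6 remove [zdf,rjoyn] add [pyas,ayebd,syyya] -> 16 lines: cqot iqm ojqx uost mqa hydun pyas ayebd syyya dvpaj qkxps xgezb mgpa bqduq xvkp hxy
Final line 16: hxy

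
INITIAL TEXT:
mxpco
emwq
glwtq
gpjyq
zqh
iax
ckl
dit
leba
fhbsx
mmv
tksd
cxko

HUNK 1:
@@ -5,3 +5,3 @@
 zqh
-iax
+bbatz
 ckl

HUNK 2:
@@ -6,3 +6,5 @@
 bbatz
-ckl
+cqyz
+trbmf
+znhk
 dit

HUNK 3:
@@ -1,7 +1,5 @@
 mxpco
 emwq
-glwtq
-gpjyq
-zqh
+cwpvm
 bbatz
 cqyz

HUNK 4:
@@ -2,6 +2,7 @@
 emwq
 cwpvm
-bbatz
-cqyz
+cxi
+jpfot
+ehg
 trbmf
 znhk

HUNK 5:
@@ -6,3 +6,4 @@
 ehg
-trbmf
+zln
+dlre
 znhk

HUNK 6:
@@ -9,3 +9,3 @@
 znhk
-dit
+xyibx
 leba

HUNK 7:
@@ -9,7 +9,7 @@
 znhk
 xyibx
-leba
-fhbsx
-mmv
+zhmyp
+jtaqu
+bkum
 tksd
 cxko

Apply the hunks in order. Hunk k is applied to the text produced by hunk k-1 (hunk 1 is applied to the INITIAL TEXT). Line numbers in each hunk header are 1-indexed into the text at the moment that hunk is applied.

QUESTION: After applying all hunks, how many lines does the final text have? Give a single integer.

Answer: 15

Derivation:
Hunk 1: at line 5 remove [iax] add [bbatz] -> 13 lines: mxpco emwq glwtq gpjyq zqh bbatz ckl dit leba fhbsx mmv tksd cxko
Hunk 2: at line 6 remove [ckl] add [cqyz,trbmf,znhk] -> 15 lines: mxpco emwq glwtq gpjyq zqh bbatz cqyz trbmf znhk dit leba fhbsx mmv tksd cxko
Hunk 3: at line 1 remove [glwtq,gpjyq,zqh] add [cwpvm] -> 13 lines: mxpco emwq cwpvm bbatz cqyz trbmf znhk dit leba fhbsx mmv tksd cxko
Hunk 4: at line 2 remove [bbatz,cqyz] add [cxi,jpfot,ehg] -> 14 lines: mxpco emwq cwpvm cxi jpfot ehg trbmf znhk dit leba fhbsx mmv tksd cxko
Hunk 5: at line 6 remove [trbmf] add [zln,dlre] -> 15 lines: mxpco emwq cwpvm cxi jpfot ehg zln dlre znhk dit leba fhbsx mmv tksd cxko
Hunk 6: at line 9 remove [dit] add [xyibx] -> 15 lines: mxpco emwq cwpvm cxi jpfot ehg zln dlre znhk xyibx leba fhbsx mmv tksd cxko
Hunk 7: at line 9 remove [leba,fhbsx,mmv] add [zhmyp,jtaqu,bkum] -> 15 lines: mxpco emwq cwpvm cxi jpfot ehg zln dlre znhk xyibx zhmyp jtaqu bkum tksd cxko
Final line count: 15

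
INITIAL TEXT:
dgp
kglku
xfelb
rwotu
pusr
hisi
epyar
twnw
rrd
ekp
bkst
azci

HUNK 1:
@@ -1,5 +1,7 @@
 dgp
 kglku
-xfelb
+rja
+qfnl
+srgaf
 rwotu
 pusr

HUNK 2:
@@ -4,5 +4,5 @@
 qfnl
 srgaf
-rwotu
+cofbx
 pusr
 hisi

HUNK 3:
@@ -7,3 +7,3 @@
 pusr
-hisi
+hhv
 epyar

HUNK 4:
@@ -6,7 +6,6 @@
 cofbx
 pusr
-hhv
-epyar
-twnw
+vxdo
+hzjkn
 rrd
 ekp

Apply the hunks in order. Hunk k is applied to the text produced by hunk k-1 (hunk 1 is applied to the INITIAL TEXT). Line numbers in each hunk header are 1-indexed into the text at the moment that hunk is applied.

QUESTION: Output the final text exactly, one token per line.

Hunk 1: at line 1 remove [xfelb] add [rja,qfnl,srgaf] -> 14 lines: dgp kglku rja qfnl srgaf rwotu pusr hisi epyar twnw rrd ekp bkst azci
Hunk 2: at line 4 remove [rwotu] add [cofbx] -> 14 lines: dgp kglku rja qfnl srgaf cofbx pusr hisi epyar twnw rrd ekp bkst azci
Hunk 3: at line 7 remove [hisi] add [hhv] -> 14 lines: dgp kglku rja qfnl srgaf cofbx pusr hhv epyar twnw rrd ekp bkst azci
Hunk 4: at line 6 remove [hhv,epyar,twnw] add [vxdo,hzjkn] -> 13 lines: dgp kglku rja qfnl srgaf cofbx pusr vxdo hzjkn rrd ekp bkst azci

Answer: dgp
kglku
rja
qfnl
srgaf
cofbx
pusr
vxdo
hzjkn
rrd
ekp
bkst
azci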